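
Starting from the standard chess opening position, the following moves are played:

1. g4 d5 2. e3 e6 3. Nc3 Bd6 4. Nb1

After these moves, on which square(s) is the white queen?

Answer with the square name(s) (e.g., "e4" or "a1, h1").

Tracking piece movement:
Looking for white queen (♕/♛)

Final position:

  a b c d e f g h
  ─────────────────
8│♜ ♞ ♝ ♛ ♚ · ♞ ♜│8
7│♟ ♟ ♟ · · ♟ ♟ ♟│7
6│· · · ♝ ♟ · · ·│6
5│· · · ♟ · · · ·│5
4│· · · · · · ♙ ·│4
3│· · · · ♙ · · ·│3
2│♙ ♙ ♙ ♙ · ♙ · ♙│2
1│♖ ♘ ♗ ♕ ♔ ♗ ♘ ♖│1
  ─────────────────
  a b c d e f g h


d1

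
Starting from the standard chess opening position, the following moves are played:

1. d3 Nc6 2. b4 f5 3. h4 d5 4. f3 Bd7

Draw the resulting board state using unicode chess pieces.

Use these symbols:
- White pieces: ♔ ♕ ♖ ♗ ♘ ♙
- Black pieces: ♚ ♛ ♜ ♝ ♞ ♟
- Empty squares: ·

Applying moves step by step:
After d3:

♜ ♞ ♝ ♛ ♚ ♝ ♞ ♜
♟ ♟ ♟ ♟ ♟ ♟ ♟ ♟
· · · · · · · ·
· · · · · · · ·
· · · · · · · ·
· · · ♙ · · · ·
♙ ♙ ♙ · ♙ ♙ ♙ ♙
♖ ♘ ♗ ♕ ♔ ♗ ♘ ♖


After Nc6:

♜ · ♝ ♛ ♚ ♝ ♞ ♜
♟ ♟ ♟ ♟ ♟ ♟ ♟ ♟
· · ♞ · · · · ·
· · · · · · · ·
· · · · · · · ·
· · · ♙ · · · ·
♙ ♙ ♙ · ♙ ♙ ♙ ♙
♖ ♘ ♗ ♕ ♔ ♗ ♘ ♖


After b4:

♜ · ♝ ♛ ♚ ♝ ♞ ♜
♟ ♟ ♟ ♟ ♟ ♟ ♟ ♟
· · ♞ · · · · ·
· · · · · · · ·
· ♙ · · · · · ·
· · · ♙ · · · ·
♙ · ♙ · ♙ ♙ ♙ ♙
♖ ♘ ♗ ♕ ♔ ♗ ♘ ♖


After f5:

♜ · ♝ ♛ ♚ ♝ ♞ ♜
♟ ♟ ♟ ♟ ♟ · ♟ ♟
· · ♞ · · · · ·
· · · · · ♟ · ·
· ♙ · · · · · ·
· · · ♙ · · · ·
♙ · ♙ · ♙ ♙ ♙ ♙
♖ ♘ ♗ ♕ ♔ ♗ ♘ ♖


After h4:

♜ · ♝ ♛ ♚ ♝ ♞ ♜
♟ ♟ ♟ ♟ ♟ · ♟ ♟
· · ♞ · · · · ·
· · · · · ♟ · ·
· ♙ · · · · · ♙
· · · ♙ · · · ·
♙ · ♙ · ♙ ♙ ♙ ·
♖ ♘ ♗ ♕ ♔ ♗ ♘ ♖


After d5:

♜ · ♝ ♛ ♚ ♝ ♞ ♜
♟ ♟ ♟ · ♟ · ♟ ♟
· · ♞ · · · · ·
· · · ♟ · ♟ · ·
· ♙ · · · · · ♙
· · · ♙ · · · ·
♙ · ♙ · ♙ ♙ ♙ ·
♖ ♘ ♗ ♕ ♔ ♗ ♘ ♖


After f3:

♜ · ♝ ♛ ♚ ♝ ♞ ♜
♟ ♟ ♟ · ♟ · ♟ ♟
· · ♞ · · · · ·
· · · ♟ · ♟ · ·
· ♙ · · · · · ♙
· · · ♙ · ♙ · ·
♙ · ♙ · ♙ · ♙ ·
♖ ♘ ♗ ♕ ♔ ♗ ♘ ♖


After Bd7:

♜ · · ♛ ♚ ♝ ♞ ♜
♟ ♟ ♟ ♝ ♟ · ♟ ♟
· · ♞ · · · · ·
· · · ♟ · ♟ · ·
· ♙ · · · · · ♙
· · · ♙ · ♙ · ·
♙ · ♙ · ♙ · ♙ ·
♖ ♘ ♗ ♕ ♔ ♗ ♘ ♖



  a b c d e f g h
  ─────────────────
8│♜ · · ♛ ♚ ♝ ♞ ♜│8
7│♟ ♟ ♟ ♝ ♟ · ♟ ♟│7
6│· · ♞ · · · · ·│6
5│· · · ♟ · ♟ · ·│5
4│· ♙ · · · · · ♙│4
3│· · · ♙ · ♙ · ·│3
2│♙ · ♙ · ♙ · ♙ ·│2
1│♖ ♘ ♗ ♕ ♔ ♗ ♘ ♖│1
  ─────────────────
  a b c d e f g h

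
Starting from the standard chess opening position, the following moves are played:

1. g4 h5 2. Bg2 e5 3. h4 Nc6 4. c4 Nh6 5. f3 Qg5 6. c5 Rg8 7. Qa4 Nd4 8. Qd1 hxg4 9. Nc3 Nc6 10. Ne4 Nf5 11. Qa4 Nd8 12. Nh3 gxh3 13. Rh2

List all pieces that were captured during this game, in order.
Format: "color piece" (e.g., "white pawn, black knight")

Tracking captures:
  hxg4: captured white pawn
  gxh3: captured white knight

white pawn, white knight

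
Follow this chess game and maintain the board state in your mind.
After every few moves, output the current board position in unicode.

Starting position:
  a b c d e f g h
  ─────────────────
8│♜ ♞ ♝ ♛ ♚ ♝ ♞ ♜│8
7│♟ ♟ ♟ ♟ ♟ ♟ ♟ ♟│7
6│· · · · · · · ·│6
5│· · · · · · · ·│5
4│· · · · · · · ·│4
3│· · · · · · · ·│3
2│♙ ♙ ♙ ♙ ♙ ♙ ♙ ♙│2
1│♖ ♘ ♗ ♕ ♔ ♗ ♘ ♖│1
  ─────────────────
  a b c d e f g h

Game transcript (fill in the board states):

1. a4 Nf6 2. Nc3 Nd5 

  a b c d e f g h
  ─────────────────
8│♜ ♞ ♝ ♛ ♚ ♝ · ♜│8
7│♟ ♟ ♟ ♟ ♟ ♟ ♟ ♟│7
6│· · · · · · · ·│6
5│· · · ♞ · · · ·│5
4│♙ · · · · · · ·│4
3│· · ♘ · · · · ·│3
2│· ♙ ♙ ♙ ♙ ♙ ♙ ♙│2
1│♖ · ♗ ♕ ♔ ♗ ♘ ♖│1
  ─────────────────
  a b c d e f g h

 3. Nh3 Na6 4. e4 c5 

  a b c d e f g h
  ─────────────────
8│♜ · ♝ ♛ ♚ ♝ · ♜│8
7│♟ ♟ · ♟ ♟ ♟ ♟ ♟│7
6│♞ · · · · · · ·│6
5│· · ♟ ♞ · · · ·│5
4│♙ · · · ♙ · · ·│4
3│· · ♘ · · · · ♘│3
2│· ♙ ♙ ♙ · ♙ ♙ ♙│2
1│♖ · ♗ ♕ ♔ ♗ · ♖│1
  ─────────────────
  a b c d e f g h

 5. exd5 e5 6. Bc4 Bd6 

  a b c d e f g h
  ─────────────────
8│♜ · ♝ ♛ ♚ · · ♜│8
7│♟ ♟ · ♟ · ♟ ♟ ♟│7
6│♞ · · ♝ · · · ·│6
5│· · ♟ ♙ ♟ · · ·│5
4│♙ · ♗ · · · · ·│4
3│· · ♘ · · · · ♘│3
2│· ♙ ♙ ♙ · ♙ ♙ ♙│2
1│♖ · ♗ ♕ ♔ · · ♖│1
  ─────────────────
  a b c d e f g h

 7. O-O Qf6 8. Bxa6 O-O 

  a b c d e f g h
  ─────────────────
8│♜ · ♝ · · ♜ ♚ ·│8
7│♟ ♟ · ♟ · ♟ ♟ ♟│7
6│♗ · · ♝ · ♛ · ·│6
5│· · ♟ ♙ ♟ · · ·│5
4│♙ · · · · · · ·│4
3│· · ♘ · · · · ♘│3
2│· ♙ ♙ ♙ · ♙ ♙ ♙│2
1│♖ · ♗ ♕ · ♖ ♔ ·│1
  ─────────────────
  a b c d e f g h

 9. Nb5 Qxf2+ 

  a b c d e f g h
  ─────────────────
8│♜ · ♝ · · ♜ ♚ ·│8
7│♟ ♟ · ♟ · ♟ ♟ ♟│7
6│♗ · · ♝ · · · ·│6
5│· ♘ ♟ ♙ ♟ · · ·│5
4│♙ · · · · · · ·│4
3│· · · · · · · ♘│3
2│· ♙ ♙ ♙ · ♛ ♙ ♙│2
1│♖ · ♗ ♕ · ♖ ♔ ·│1
  ─────────────────
  a b c d e f g h


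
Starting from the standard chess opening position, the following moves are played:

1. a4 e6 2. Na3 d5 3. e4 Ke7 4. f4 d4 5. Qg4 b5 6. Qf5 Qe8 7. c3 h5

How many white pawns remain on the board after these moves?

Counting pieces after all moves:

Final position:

  a b c d e f g h
  ─────────────────
8│♜ ♞ ♝ · ♛ ♝ ♞ ♜│8
7│♟ · ♟ · ♚ ♟ ♟ ·│7
6│· · · · ♟ · · ·│6
5│· ♟ · · · ♕ · ♟│5
4│♙ · · ♟ ♙ ♙ · ·│4
3│♘ · ♙ · · · · ·│3
2│· ♙ · ♙ · · ♙ ♙│2
1│♖ · ♗ · ♔ ♗ ♘ ♖│1
  ─────────────────
  a b c d e f g h


8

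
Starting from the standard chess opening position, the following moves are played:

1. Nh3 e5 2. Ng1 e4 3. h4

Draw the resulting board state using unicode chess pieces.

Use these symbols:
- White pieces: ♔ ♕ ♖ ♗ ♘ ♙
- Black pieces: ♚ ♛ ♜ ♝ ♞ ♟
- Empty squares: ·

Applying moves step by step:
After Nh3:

♜ ♞ ♝ ♛ ♚ ♝ ♞ ♜
♟ ♟ ♟ ♟ ♟ ♟ ♟ ♟
· · · · · · · ·
· · · · · · · ·
· · · · · · · ·
· · · · · · · ♘
♙ ♙ ♙ ♙ ♙ ♙ ♙ ♙
♖ ♘ ♗ ♕ ♔ ♗ · ♖


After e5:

♜ ♞ ♝ ♛ ♚ ♝ ♞ ♜
♟ ♟ ♟ ♟ · ♟ ♟ ♟
· · · · · · · ·
· · · · ♟ · · ·
· · · · · · · ·
· · · · · · · ♘
♙ ♙ ♙ ♙ ♙ ♙ ♙ ♙
♖ ♘ ♗ ♕ ♔ ♗ · ♖


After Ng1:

♜ ♞ ♝ ♛ ♚ ♝ ♞ ♜
♟ ♟ ♟ ♟ · ♟ ♟ ♟
· · · · · · · ·
· · · · ♟ · · ·
· · · · · · · ·
· · · · · · · ·
♙ ♙ ♙ ♙ ♙ ♙ ♙ ♙
♖ ♘ ♗ ♕ ♔ ♗ ♘ ♖


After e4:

♜ ♞ ♝ ♛ ♚ ♝ ♞ ♜
♟ ♟ ♟ ♟ · ♟ ♟ ♟
· · · · · · · ·
· · · · · · · ·
· · · · ♟ · · ·
· · · · · · · ·
♙ ♙ ♙ ♙ ♙ ♙ ♙ ♙
♖ ♘ ♗ ♕ ♔ ♗ ♘ ♖


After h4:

♜ ♞ ♝ ♛ ♚ ♝ ♞ ♜
♟ ♟ ♟ ♟ · ♟ ♟ ♟
· · · · · · · ·
· · · · · · · ·
· · · · ♟ · · ♙
· · · · · · · ·
♙ ♙ ♙ ♙ ♙ ♙ ♙ ·
♖ ♘ ♗ ♕ ♔ ♗ ♘ ♖



  a b c d e f g h
  ─────────────────
8│♜ ♞ ♝ ♛ ♚ ♝ ♞ ♜│8
7│♟ ♟ ♟ ♟ · ♟ ♟ ♟│7
6│· · · · · · · ·│6
5│· · · · · · · ·│5
4│· · · · ♟ · · ♙│4
3│· · · · · · · ·│3
2│♙ ♙ ♙ ♙ ♙ ♙ ♙ ·│2
1│♖ ♘ ♗ ♕ ♔ ♗ ♘ ♖│1
  ─────────────────
  a b c d e f g h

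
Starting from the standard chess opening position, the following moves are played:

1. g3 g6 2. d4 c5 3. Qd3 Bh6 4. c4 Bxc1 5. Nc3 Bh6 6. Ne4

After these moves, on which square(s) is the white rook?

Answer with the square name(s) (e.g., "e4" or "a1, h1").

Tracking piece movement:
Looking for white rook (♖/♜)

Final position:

  a b c d e f g h
  ─────────────────
8│♜ ♞ ♝ ♛ ♚ · ♞ ♜│8
7│♟ ♟ · ♟ ♟ ♟ · ♟│7
6│· · · · · · ♟ ♝│6
5│· · ♟ · · · · ·│5
4│· · ♙ ♙ ♘ · · ·│4
3│· · · ♕ · · ♙ ·│3
2│♙ ♙ · · ♙ ♙ · ♙│2
1│♖ · · · ♔ ♗ ♘ ♖│1
  ─────────────────
  a b c d e f g h


a1, h1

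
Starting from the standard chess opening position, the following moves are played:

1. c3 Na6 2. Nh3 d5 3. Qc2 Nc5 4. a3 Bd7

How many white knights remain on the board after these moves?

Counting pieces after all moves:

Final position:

  a b c d e f g h
  ─────────────────
8│♜ · · ♛ ♚ ♝ ♞ ♜│8
7│♟ ♟ ♟ ♝ ♟ ♟ ♟ ♟│7
6│· · · · · · · ·│6
5│· · ♞ ♟ · · · ·│5
4│· · · · · · · ·│4
3│♙ · ♙ · · · · ♘│3
2│· ♙ ♕ ♙ ♙ ♙ ♙ ♙│2
1│♖ ♘ ♗ · ♔ ♗ · ♖│1
  ─────────────────
  a b c d e f g h


2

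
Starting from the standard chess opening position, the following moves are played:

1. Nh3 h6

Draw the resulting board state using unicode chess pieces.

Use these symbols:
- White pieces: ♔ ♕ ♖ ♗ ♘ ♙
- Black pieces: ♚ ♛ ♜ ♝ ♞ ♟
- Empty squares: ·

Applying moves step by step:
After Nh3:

♜ ♞ ♝ ♛ ♚ ♝ ♞ ♜
♟ ♟ ♟ ♟ ♟ ♟ ♟ ♟
· · · · · · · ·
· · · · · · · ·
· · · · · · · ·
· · · · · · · ♘
♙ ♙ ♙ ♙ ♙ ♙ ♙ ♙
♖ ♘ ♗ ♕ ♔ ♗ · ♖


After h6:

♜ ♞ ♝ ♛ ♚ ♝ ♞ ♜
♟ ♟ ♟ ♟ ♟ ♟ ♟ ·
· · · · · · · ♟
· · · · · · · ·
· · · · · · · ·
· · · · · · · ♘
♙ ♙ ♙ ♙ ♙ ♙ ♙ ♙
♖ ♘ ♗ ♕ ♔ ♗ · ♖



  a b c d e f g h
  ─────────────────
8│♜ ♞ ♝ ♛ ♚ ♝ ♞ ♜│8
7│♟ ♟ ♟ ♟ ♟ ♟ ♟ ·│7
6│· · · · · · · ♟│6
5│· · · · · · · ·│5
4│· · · · · · · ·│4
3│· · · · · · · ♘│3
2│♙ ♙ ♙ ♙ ♙ ♙ ♙ ♙│2
1│♖ ♘ ♗ ♕ ♔ ♗ · ♖│1
  ─────────────────
  a b c d e f g h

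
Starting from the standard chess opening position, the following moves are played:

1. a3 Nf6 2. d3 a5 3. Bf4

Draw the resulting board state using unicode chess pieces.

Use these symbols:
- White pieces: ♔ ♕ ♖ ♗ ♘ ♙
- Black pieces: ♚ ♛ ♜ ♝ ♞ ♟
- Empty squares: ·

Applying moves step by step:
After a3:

♜ ♞ ♝ ♛ ♚ ♝ ♞ ♜
♟ ♟ ♟ ♟ ♟ ♟ ♟ ♟
· · · · · · · ·
· · · · · · · ·
· · · · · · · ·
♙ · · · · · · ·
· ♙ ♙ ♙ ♙ ♙ ♙ ♙
♖ ♘ ♗ ♕ ♔ ♗ ♘ ♖


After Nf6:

♜ ♞ ♝ ♛ ♚ ♝ · ♜
♟ ♟ ♟ ♟ ♟ ♟ ♟ ♟
· · · · · ♞ · ·
· · · · · · · ·
· · · · · · · ·
♙ · · · · · · ·
· ♙ ♙ ♙ ♙ ♙ ♙ ♙
♖ ♘ ♗ ♕ ♔ ♗ ♘ ♖


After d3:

♜ ♞ ♝ ♛ ♚ ♝ · ♜
♟ ♟ ♟ ♟ ♟ ♟ ♟ ♟
· · · · · ♞ · ·
· · · · · · · ·
· · · · · · · ·
♙ · · ♙ · · · ·
· ♙ ♙ · ♙ ♙ ♙ ♙
♖ ♘ ♗ ♕ ♔ ♗ ♘ ♖


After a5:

♜ ♞ ♝ ♛ ♚ ♝ · ♜
· ♟ ♟ ♟ ♟ ♟ ♟ ♟
· · · · · ♞ · ·
♟ · · · · · · ·
· · · · · · · ·
♙ · · ♙ · · · ·
· ♙ ♙ · ♙ ♙ ♙ ♙
♖ ♘ ♗ ♕ ♔ ♗ ♘ ♖


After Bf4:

♜ ♞ ♝ ♛ ♚ ♝ · ♜
· ♟ ♟ ♟ ♟ ♟ ♟ ♟
· · · · · ♞ · ·
♟ · · · · · · ·
· · · · · ♗ · ·
♙ · · ♙ · · · ·
· ♙ ♙ · ♙ ♙ ♙ ♙
♖ ♘ · ♕ ♔ ♗ ♘ ♖



  a b c d e f g h
  ─────────────────
8│♜ ♞ ♝ ♛ ♚ ♝ · ♜│8
7│· ♟ ♟ ♟ ♟ ♟ ♟ ♟│7
6│· · · · · ♞ · ·│6
5│♟ · · · · · · ·│5
4│· · · · · ♗ · ·│4
3│♙ · · ♙ · · · ·│3
2│· ♙ ♙ · ♙ ♙ ♙ ♙│2
1│♖ ♘ · ♕ ♔ ♗ ♘ ♖│1
  ─────────────────
  a b c d e f g h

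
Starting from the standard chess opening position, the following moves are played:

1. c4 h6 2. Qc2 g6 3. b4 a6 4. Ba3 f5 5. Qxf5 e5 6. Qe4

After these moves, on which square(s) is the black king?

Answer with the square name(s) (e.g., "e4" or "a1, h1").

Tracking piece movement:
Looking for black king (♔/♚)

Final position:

  a b c d e f g h
  ─────────────────
8│♜ ♞ ♝ ♛ ♚ ♝ ♞ ♜│8
7│· ♟ ♟ ♟ · · · ·│7
6│♟ · · · · · ♟ ♟│6
5│· · · · ♟ · · ·│5
4│· ♙ ♙ · ♕ · · ·│4
3│♗ · · · · · · ·│3
2│♙ · · ♙ ♙ ♙ ♙ ♙│2
1│♖ ♘ · · ♔ ♗ ♘ ♖│1
  ─────────────────
  a b c d e f g h


e8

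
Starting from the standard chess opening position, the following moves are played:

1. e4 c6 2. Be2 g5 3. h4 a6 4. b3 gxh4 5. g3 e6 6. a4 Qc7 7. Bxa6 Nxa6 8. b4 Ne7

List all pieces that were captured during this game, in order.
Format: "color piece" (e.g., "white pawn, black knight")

Tracking captures:
  gxh4: captured white pawn
  Bxa6: captured black pawn
  Nxa6: captured white bishop

white pawn, black pawn, white bishop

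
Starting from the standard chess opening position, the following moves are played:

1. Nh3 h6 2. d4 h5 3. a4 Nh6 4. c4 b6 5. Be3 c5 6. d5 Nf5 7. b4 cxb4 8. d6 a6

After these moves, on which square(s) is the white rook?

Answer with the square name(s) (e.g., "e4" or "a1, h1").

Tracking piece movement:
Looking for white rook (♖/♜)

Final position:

  a b c d e f g h
  ─────────────────
8│♜ ♞ ♝ ♛ ♚ ♝ · ♜│8
7│· · · ♟ ♟ ♟ ♟ ·│7
6│♟ ♟ · ♙ · · · ·│6
5│· · · · · ♞ · ♟│5
4│♙ ♟ ♙ · · · · ·│4
3│· · · · ♗ · · ♘│3
2│· · · · ♙ ♙ ♙ ♙│2
1│♖ ♘ · ♕ ♔ ♗ · ♖│1
  ─────────────────
  a b c d e f g h


a1, h1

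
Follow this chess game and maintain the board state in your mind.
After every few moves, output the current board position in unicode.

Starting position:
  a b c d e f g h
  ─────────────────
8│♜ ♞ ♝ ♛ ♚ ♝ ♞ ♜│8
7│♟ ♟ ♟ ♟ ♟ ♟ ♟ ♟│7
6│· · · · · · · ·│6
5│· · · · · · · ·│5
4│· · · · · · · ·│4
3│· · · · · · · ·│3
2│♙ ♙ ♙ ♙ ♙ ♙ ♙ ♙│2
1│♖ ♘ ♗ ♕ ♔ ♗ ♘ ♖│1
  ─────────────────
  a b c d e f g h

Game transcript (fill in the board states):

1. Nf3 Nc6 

  a b c d e f g h
  ─────────────────
8│♜ · ♝ ♛ ♚ ♝ ♞ ♜│8
7│♟ ♟ ♟ ♟ ♟ ♟ ♟ ♟│7
6│· · ♞ · · · · ·│6
5│· · · · · · · ·│5
4│· · · · · · · ·│4
3│· · · · · ♘ · ·│3
2│♙ ♙ ♙ ♙ ♙ ♙ ♙ ♙│2
1│♖ ♘ ♗ ♕ ♔ ♗ · ♖│1
  ─────────────────
  a b c d e f g h

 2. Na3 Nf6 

  a b c d e f g h
  ─────────────────
8│♜ · ♝ ♛ ♚ ♝ · ♜│8
7│♟ ♟ ♟ ♟ ♟ ♟ ♟ ♟│7
6│· · ♞ · · ♞ · ·│6
5│· · · · · · · ·│5
4│· · · · · · · ·│4
3│♘ · · · · ♘ · ·│3
2│♙ ♙ ♙ ♙ ♙ ♙ ♙ ♙│2
1│♖ · ♗ ♕ ♔ ♗ · ♖│1
  ─────────────────
  a b c d e f g h

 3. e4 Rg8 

  a b c d e f g h
  ─────────────────
8│♜ · ♝ ♛ ♚ ♝ ♜ ·│8
7│♟ ♟ ♟ ♟ ♟ ♟ ♟ ♟│7
6│· · ♞ · · ♞ · ·│6
5│· · · · · · · ·│5
4│· · · · ♙ · · ·│4
3│♘ · · · · ♘ · ·│3
2│♙ ♙ ♙ ♙ · ♙ ♙ ♙│2
1│♖ · ♗ ♕ ♔ ♗ · ♖│1
  ─────────────────
  a b c d e f g h

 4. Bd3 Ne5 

  a b c d e f g h
  ─────────────────
8│♜ · ♝ ♛ ♚ ♝ ♜ ·│8
7│♟ ♟ ♟ ♟ ♟ ♟ ♟ ♟│7
6│· · · · · ♞ · ·│6
5│· · · · ♞ · · ·│5
4│· · · · ♙ · · ·│4
3│♘ · · ♗ · ♘ · ·│3
2│♙ ♙ ♙ ♙ · ♙ ♙ ♙│2
1│♖ · ♗ ♕ ♔ · · ♖│1
  ─────────────────
  a b c d e f g h



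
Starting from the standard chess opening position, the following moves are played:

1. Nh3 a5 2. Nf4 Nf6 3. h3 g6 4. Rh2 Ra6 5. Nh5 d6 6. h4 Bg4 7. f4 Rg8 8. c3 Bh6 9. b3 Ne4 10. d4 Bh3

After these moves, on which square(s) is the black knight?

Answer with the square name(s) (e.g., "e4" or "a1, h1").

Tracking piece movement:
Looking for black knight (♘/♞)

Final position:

  a b c d e f g h
  ─────────────────
8│· ♞ · ♛ ♚ · ♜ ·│8
7│· ♟ ♟ · ♟ ♟ · ♟│7
6│♜ · · ♟ · · ♟ ♝│6
5│♟ · · · · · · ♘│5
4│· · · ♙ ♞ ♙ · ♙│4
3│· ♙ ♙ · · · · ♝│3
2│♙ · · · ♙ · ♙ ♖│2
1│♖ ♘ ♗ ♕ ♔ ♗ · ·│1
  ─────────────────
  a b c d e f g h


b8, e4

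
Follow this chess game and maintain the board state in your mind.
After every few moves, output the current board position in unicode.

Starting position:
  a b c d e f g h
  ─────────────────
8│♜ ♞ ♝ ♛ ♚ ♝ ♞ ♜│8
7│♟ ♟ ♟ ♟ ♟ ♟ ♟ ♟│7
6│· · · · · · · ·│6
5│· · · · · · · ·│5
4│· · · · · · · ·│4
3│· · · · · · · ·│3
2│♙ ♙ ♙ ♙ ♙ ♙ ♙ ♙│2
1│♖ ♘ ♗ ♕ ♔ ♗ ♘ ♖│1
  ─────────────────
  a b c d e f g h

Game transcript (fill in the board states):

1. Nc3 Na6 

  a b c d e f g h
  ─────────────────
8│♜ · ♝ ♛ ♚ ♝ ♞ ♜│8
7│♟ ♟ ♟ ♟ ♟ ♟ ♟ ♟│7
6│♞ · · · · · · ·│6
5│· · · · · · · ·│5
4│· · · · · · · ·│4
3│· · ♘ · · · · ·│3
2│♙ ♙ ♙ ♙ ♙ ♙ ♙ ♙│2
1│♖ · ♗ ♕ ♔ ♗ ♘ ♖│1
  ─────────────────
  a b c d e f g h

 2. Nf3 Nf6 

  a b c d e f g h
  ─────────────────
8│♜ · ♝ ♛ ♚ ♝ · ♜│8
7│♟ ♟ ♟ ♟ ♟ ♟ ♟ ♟│7
6│♞ · · · · ♞ · ·│6
5│· · · · · · · ·│5
4│· · · · · · · ·│4
3│· · ♘ · · ♘ · ·│3
2│♙ ♙ ♙ ♙ ♙ ♙ ♙ ♙│2
1│♖ · ♗ ♕ ♔ ♗ · ♖│1
  ─────────────────
  a b c d e f g h

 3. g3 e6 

  a b c d e f g h
  ─────────────────
8│♜ · ♝ ♛ ♚ ♝ · ♜│8
7│♟ ♟ ♟ ♟ · ♟ ♟ ♟│7
6│♞ · · · ♟ ♞ · ·│6
5│· · · · · · · ·│5
4│· · · · · · · ·│4
3│· · ♘ · · ♘ ♙ ·│3
2│♙ ♙ ♙ ♙ ♙ ♙ · ♙│2
1│♖ · ♗ ♕ ♔ ♗ · ♖│1
  ─────────────────
  a b c d e f g h

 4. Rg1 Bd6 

  a b c d e f g h
  ─────────────────
8│♜ · ♝ ♛ ♚ · · ♜│8
7│♟ ♟ ♟ ♟ · ♟ ♟ ♟│7
6│♞ · · ♝ ♟ ♞ · ·│6
5│· · · · · · · ·│5
4│· · · · · · · ·│4
3│· · ♘ · · ♘ ♙ ·│3
2│♙ ♙ ♙ ♙ ♙ ♙ · ♙│2
1│♖ · ♗ ♕ ♔ ♗ ♖ ·│1
  ─────────────────
  a b c d e f g h

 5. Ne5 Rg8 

  a b c d e f g h
  ─────────────────
8│♜ · ♝ ♛ ♚ · ♜ ·│8
7│♟ ♟ ♟ ♟ · ♟ ♟ ♟│7
6│♞ · · ♝ ♟ ♞ · ·│6
5│· · · · ♘ · · ·│5
4│· · · · · · · ·│4
3│· · ♘ · · · ♙ ·│3
2│♙ ♙ ♙ ♙ ♙ ♙ · ♙│2
1│♖ · ♗ ♕ ♔ ♗ ♖ ·│1
  ─────────────────
  a b c d e f g h



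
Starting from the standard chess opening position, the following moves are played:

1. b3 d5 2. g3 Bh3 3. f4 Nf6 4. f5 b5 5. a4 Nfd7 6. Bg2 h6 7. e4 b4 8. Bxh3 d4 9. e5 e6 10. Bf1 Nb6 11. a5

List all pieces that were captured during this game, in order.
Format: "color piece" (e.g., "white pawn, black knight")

Tracking captures:
  Bxh3: captured black bishop

black bishop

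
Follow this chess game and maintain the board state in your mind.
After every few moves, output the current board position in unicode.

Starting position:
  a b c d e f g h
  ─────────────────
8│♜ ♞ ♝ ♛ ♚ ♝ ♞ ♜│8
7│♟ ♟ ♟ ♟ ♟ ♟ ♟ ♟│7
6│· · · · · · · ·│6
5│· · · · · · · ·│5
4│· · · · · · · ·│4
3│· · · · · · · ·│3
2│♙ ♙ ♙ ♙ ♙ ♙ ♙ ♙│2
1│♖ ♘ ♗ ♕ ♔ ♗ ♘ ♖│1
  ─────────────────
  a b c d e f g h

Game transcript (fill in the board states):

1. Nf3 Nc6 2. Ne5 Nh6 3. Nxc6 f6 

  a b c d e f g h
  ─────────────────
8│♜ · ♝ ♛ ♚ ♝ · ♜│8
7│♟ ♟ ♟ ♟ ♟ · ♟ ♟│7
6│· · ♘ · · ♟ · ♞│6
5│· · · · · · · ·│5
4│· · · · · · · ·│4
3│· · · · · · · ·│3
2│♙ ♙ ♙ ♙ ♙ ♙ ♙ ♙│2
1│♖ ♘ ♗ ♕ ♔ ♗ · ♖│1
  ─────────────────
  a b c d e f g h

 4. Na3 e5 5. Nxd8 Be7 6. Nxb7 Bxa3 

  a b c d e f g h
  ─────────────────
8│♜ · ♝ · ♚ · · ♜│8
7│♟ ♘ ♟ ♟ · · ♟ ♟│7
6│· · · · · ♟ · ♞│6
5│· · · · ♟ · · ·│5
4│· · · · · · · ·│4
3│♝ · · · · · · ·│3
2│♙ ♙ ♙ ♙ ♙ ♙ ♙ ♙│2
1│♖ · ♗ ♕ ♔ ♗ · ♖│1
  ─────────────────
  a b c d e f g h

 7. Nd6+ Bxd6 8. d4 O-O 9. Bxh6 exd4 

  a b c d e f g h
  ─────────────────
8│♜ · ♝ · · ♜ ♚ ·│8
7│♟ · ♟ ♟ · · ♟ ♟│7
6│· · · ♝ · ♟ · ♗│6
5│· · · · · · · ·│5
4│· · · ♟ · · · ·│4
3│· · · · · · · ·│3
2│♙ ♙ ♙ · ♙ ♙ ♙ ♙│2
1│♖ · · ♕ ♔ ♗ · ♖│1
  ─────────────────
  a b c d e f g h

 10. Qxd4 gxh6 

  a b c d e f g h
  ─────────────────
8│♜ · ♝ · · ♜ ♚ ·│8
7│♟ · ♟ ♟ · · · ♟│7
6│· · · ♝ · ♟ · ♟│6
5│· · · · · · · ·│5
4│· · · ♕ · · · ·│4
3│· · · · · · · ·│3
2│♙ ♙ ♙ · ♙ ♙ ♙ ♙│2
1│♖ · · · ♔ ♗ · ♖│1
  ─────────────────
  a b c d e f g h


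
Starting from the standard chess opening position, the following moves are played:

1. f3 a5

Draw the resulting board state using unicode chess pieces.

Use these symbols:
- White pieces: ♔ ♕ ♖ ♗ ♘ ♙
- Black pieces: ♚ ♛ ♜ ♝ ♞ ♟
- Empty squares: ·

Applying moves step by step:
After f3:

♜ ♞ ♝ ♛ ♚ ♝ ♞ ♜
♟ ♟ ♟ ♟ ♟ ♟ ♟ ♟
· · · · · · · ·
· · · · · · · ·
· · · · · · · ·
· · · · · ♙ · ·
♙ ♙ ♙ ♙ ♙ · ♙ ♙
♖ ♘ ♗ ♕ ♔ ♗ ♘ ♖


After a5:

♜ ♞ ♝ ♛ ♚ ♝ ♞ ♜
· ♟ ♟ ♟ ♟ ♟ ♟ ♟
· · · · · · · ·
♟ · · · · · · ·
· · · · · · · ·
· · · · · ♙ · ·
♙ ♙ ♙ ♙ ♙ · ♙ ♙
♖ ♘ ♗ ♕ ♔ ♗ ♘ ♖



  a b c d e f g h
  ─────────────────
8│♜ ♞ ♝ ♛ ♚ ♝ ♞ ♜│8
7│· ♟ ♟ ♟ ♟ ♟ ♟ ♟│7
6│· · · · · · · ·│6
5│♟ · · · · · · ·│5
4│· · · · · · · ·│4
3│· · · · · ♙ · ·│3
2│♙ ♙ ♙ ♙ ♙ · ♙ ♙│2
1│♖ ♘ ♗ ♕ ♔ ♗ ♘ ♖│1
  ─────────────────
  a b c d e f g h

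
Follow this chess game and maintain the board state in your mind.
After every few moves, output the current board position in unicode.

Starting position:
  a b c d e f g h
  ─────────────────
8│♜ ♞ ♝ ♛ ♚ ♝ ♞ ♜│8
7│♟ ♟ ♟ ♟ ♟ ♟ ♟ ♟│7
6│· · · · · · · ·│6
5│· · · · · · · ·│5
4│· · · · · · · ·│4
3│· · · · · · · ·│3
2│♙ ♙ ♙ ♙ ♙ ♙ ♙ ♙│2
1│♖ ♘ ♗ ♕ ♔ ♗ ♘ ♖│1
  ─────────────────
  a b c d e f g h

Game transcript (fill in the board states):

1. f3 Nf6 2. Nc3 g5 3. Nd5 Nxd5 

  a b c d e f g h
  ─────────────────
8│♜ ♞ ♝ ♛ ♚ ♝ · ♜│8
7│♟ ♟ ♟ ♟ ♟ ♟ · ♟│7
6│· · · · · · · ·│6
5│· · · ♞ · · ♟ ·│5
4│· · · · · · · ·│4
3│· · · · · ♙ · ·│3
2│♙ ♙ ♙ ♙ ♙ · ♙ ♙│2
1│♖ · ♗ ♕ ♔ ♗ ♘ ♖│1
  ─────────────────
  a b c d e f g h

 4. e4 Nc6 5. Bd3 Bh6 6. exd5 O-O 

  a b c d e f g h
  ─────────────────
8│♜ · ♝ ♛ · ♜ ♚ ·│8
7│♟ ♟ ♟ ♟ ♟ ♟ · ♟│7
6│· · ♞ · · · · ♝│6
5│· · · ♙ · · ♟ ·│5
4│· · · · · · · ·│4
3│· · · ♗ · ♙ · ·│3
2│♙ ♙ ♙ ♙ · · ♙ ♙│2
1│♖ · ♗ ♕ ♔ · ♘ ♖│1
  ─────────────────
  a b c d e f g h

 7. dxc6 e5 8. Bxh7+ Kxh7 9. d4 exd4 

  a b c d e f g h
  ─────────────────
8│♜ · ♝ ♛ · ♜ · ·│8
7│♟ ♟ ♟ ♟ · ♟ · ♚│7
6│· · ♙ · · · · ♝│6
5│· · · · · · ♟ ·│5
4│· · · ♟ · · · ·│4
3│· · · · · ♙ · ·│3
2│♙ ♙ ♙ · · · ♙ ♙│2
1│♖ · ♗ ♕ ♔ · ♘ ♖│1
  ─────────────────
  a b c d e f g h

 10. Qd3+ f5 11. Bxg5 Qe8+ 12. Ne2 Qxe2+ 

  a b c d e f g h
  ─────────────────
8│♜ · ♝ · · ♜ · ·│8
7│♟ ♟ ♟ ♟ · · · ♚│7
6│· · ♙ · · · · ♝│6
5│· · · · · ♟ ♗ ·│5
4│· · · ♟ · · · ·│4
3│· · · ♕ · ♙ · ·│3
2│♙ ♙ ♙ · ♛ · ♙ ♙│2
1│♖ · · · ♔ · · ♖│1
  ─────────────────
  a b c d e f g h

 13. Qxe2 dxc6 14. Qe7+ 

  a b c d e f g h
  ─────────────────
8│♜ · ♝ · · ♜ · ·│8
7│♟ ♟ ♟ · ♕ · · ♚│7
6│· · ♟ · · · · ♝│6
5│· · · · · ♟ ♗ ·│5
4│· · · ♟ · · · ·│4
3│· · · · · ♙ · ·│3
2│♙ ♙ ♙ · · · ♙ ♙│2
1│♖ · · · ♔ · · ♖│1
  ─────────────────
  a b c d e f g h


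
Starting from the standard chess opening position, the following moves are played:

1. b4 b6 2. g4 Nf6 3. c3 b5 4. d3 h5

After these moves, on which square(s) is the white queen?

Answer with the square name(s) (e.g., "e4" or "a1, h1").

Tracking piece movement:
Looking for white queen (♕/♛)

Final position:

  a b c d e f g h
  ─────────────────
8│♜ ♞ ♝ ♛ ♚ ♝ · ♜│8
7│♟ · ♟ ♟ ♟ ♟ ♟ ·│7
6│· · · · · ♞ · ·│6
5│· ♟ · · · · · ♟│5
4│· ♙ · · · · ♙ ·│4
3│· · ♙ ♙ · · · ·│3
2│♙ · · · ♙ ♙ · ♙│2
1│♖ ♘ ♗ ♕ ♔ ♗ ♘ ♖│1
  ─────────────────
  a b c d e f g h


d1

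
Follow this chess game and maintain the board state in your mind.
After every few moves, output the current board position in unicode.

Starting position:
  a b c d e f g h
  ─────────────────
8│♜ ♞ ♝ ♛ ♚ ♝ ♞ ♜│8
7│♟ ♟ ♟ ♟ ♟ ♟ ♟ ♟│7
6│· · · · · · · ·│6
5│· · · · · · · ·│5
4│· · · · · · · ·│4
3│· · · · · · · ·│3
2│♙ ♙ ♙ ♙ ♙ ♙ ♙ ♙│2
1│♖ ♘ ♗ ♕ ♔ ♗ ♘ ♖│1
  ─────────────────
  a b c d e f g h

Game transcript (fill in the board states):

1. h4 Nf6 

  a b c d e f g h
  ─────────────────
8│♜ ♞ ♝ ♛ ♚ ♝ · ♜│8
7│♟ ♟ ♟ ♟ ♟ ♟ ♟ ♟│7
6│· · · · · ♞ · ·│6
5│· · · · · · · ·│5
4│· · · · · · · ♙│4
3│· · · · · · · ·│3
2│♙ ♙ ♙ ♙ ♙ ♙ ♙ ·│2
1│♖ ♘ ♗ ♕ ♔ ♗ ♘ ♖│1
  ─────────────────
  a b c d e f g h

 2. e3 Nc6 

  a b c d e f g h
  ─────────────────
8│♜ · ♝ ♛ ♚ ♝ · ♜│8
7│♟ ♟ ♟ ♟ ♟ ♟ ♟ ♟│7
6│· · ♞ · · ♞ · ·│6
5│· · · · · · · ·│5
4│· · · · · · · ♙│4
3│· · · · ♙ · · ·│3
2│♙ ♙ ♙ ♙ · ♙ ♙ ·│2
1│♖ ♘ ♗ ♕ ♔ ♗ ♘ ♖│1
  ─────────────────
  a b c d e f g h

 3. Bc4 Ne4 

  a b c d e f g h
  ─────────────────
8│♜ · ♝ ♛ ♚ ♝ · ♜│8
7│♟ ♟ ♟ ♟ ♟ ♟ ♟ ♟│7
6│· · ♞ · · · · ·│6
5│· · · · · · · ·│5
4│· · ♗ · ♞ · · ♙│4
3│· · · · ♙ · · ·│3
2│♙ ♙ ♙ ♙ · ♙ ♙ ·│2
1│♖ ♘ ♗ ♕ ♔ · ♘ ♖│1
  ─────────────────
  a b c d e f g h

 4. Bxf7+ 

  a b c d e f g h
  ─────────────────
8│♜ · ♝ ♛ ♚ ♝ · ♜│8
7│♟ ♟ ♟ ♟ ♟ ♗ ♟ ♟│7
6│· · ♞ · · · · ·│6
5│· · · · · · · ·│5
4│· · · · ♞ · · ♙│4
3│· · · · ♙ · · ·│3
2│♙ ♙ ♙ ♙ · ♙ ♙ ·│2
1│♖ ♘ ♗ ♕ ♔ · ♘ ♖│1
  ─────────────────
  a b c d e f g h


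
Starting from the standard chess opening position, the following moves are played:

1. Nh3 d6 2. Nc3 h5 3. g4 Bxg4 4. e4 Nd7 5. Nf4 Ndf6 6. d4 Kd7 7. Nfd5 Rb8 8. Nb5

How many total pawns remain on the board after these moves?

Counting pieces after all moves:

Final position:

  a b c d e f g h
  ─────────────────
8│· ♜ · ♛ · ♝ ♞ ♜│8
7│♟ ♟ ♟ ♚ ♟ ♟ ♟ ·│7
6│· · · ♟ · ♞ · ·│6
5│· ♘ · ♘ · · · ♟│5
4│· · · ♙ ♙ · ♝ ·│4
3│· · · · · · · ·│3
2│♙ ♙ ♙ · · ♙ · ♙│2
1│♖ · ♗ ♕ ♔ ♗ · ♖│1
  ─────────────────
  a b c d e f g h


15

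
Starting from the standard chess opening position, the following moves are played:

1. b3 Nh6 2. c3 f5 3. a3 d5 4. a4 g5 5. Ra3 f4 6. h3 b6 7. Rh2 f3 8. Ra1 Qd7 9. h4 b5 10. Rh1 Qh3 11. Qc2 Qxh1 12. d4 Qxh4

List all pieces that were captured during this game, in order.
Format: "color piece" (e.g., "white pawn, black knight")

Tracking captures:
  Qxh1: captured white rook
  Qxh4: captured white pawn

white rook, white pawn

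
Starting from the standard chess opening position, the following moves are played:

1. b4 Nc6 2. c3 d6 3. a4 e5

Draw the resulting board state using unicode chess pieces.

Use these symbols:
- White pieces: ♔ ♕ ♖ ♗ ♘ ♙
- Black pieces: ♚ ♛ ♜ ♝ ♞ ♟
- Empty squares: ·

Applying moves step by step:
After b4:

♜ ♞ ♝ ♛ ♚ ♝ ♞ ♜
♟ ♟ ♟ ♟ ♟ ♟ ♟ ♟
· · · · · · · ·
· · · · · · · ·
· ♙ · · · · · ·
· · · · · · · ·
♙ · ♙ ♙ ♙ ♙ ♙ ♙
♖ ♘ ♗ ♕ ♔ ♗ ♘ ♖


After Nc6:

♜ · ♝ ♛ ♚ ♝ ♞ ♜
♟ ♟ ♟ ♟ ♟ ♟ ♟ ♟
· · ♞ · · · · ·
· · · · · · · ·
· ♙ · · · · · ·
· · · · · · · ·
♙ · ♙ ♙ ♙ ♙ ♙ ♙
♖ ♘ ♗ ♕ ♔ ♗ ♘ ♖


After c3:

♜ · ♝ ♛ ♚ ♝ ♞ ♜
♟ ♟ ♟ ♟ ♟ ♟ ♟ ♟
· · ♞ · · · · ·
· · · · · · · ·
· ♙ · · · · · ·
· · ♙ · · · · ·
♙ · · ♙ ♙ ♙ ♙ ♙
♖ ♘ ♗ ♕ ♔ ♗ ♘ ♖


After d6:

♜ · ♝ ♛ ♚ ♝ ♞ ♜
♟ ♟ ♟ · ♟ ♟ ♟ ♟
· · ♞ ♟ · · · ·
· · · · · · · ·
· ♙ · · · · · ·
· · ♙ · · · · ·
♙ · · ♙ ♙ ♙ ♙ ♙
♖ ♘ ♗ ♕ ♔ ♗ ♘ ♖


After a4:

♜ · ♝ ♛ ♚ ♝ ♞ ♜
♟ ♟ ♟ · ♟ ♟ ♟ ♟
· · ♞ ♟ · · · ·
· · · · · · · ·
♙ ♙ · · · · · ·
· · ♙ · · · · ·
· · · ♙ ♙ ♙ ♙ ♙
♖ ♘ ♗ ♕ ♔ ♗ ♘ ♖


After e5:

♜ · ♝ ♛ ♚ ♝ ♞ ♜
♟ ♟ ♟ · · ♟ ♟ ♟
· · ♞ ♟ · · · ·
· · · · ♟ · · ·
♙ ♙ · · · · · ·
· · ♙ · · · · ·
· · · ♙ ♙ ♙ ♙ ♙
♖ ♘ ♗ ♕ ♔ ♗ ♘ ♖



  a b c d e f g h
  ─────────────────
8│♜ · ♝ ♛ ♚ ♝ ♞ ♜│8
7│♟ ♟ ♟ · · ♟ ♟ ♟│7
6│· · ♞ ♟ · · · ·│6
5│· · · · ♟ · · ·│5
4│♙ ♙ · · · · · ·│4
3│· · ♙ · · · · ·│3
2│· · · ♙ ♙ ♙ ♙ ♙│2
1│♖ ♘ ♗ ♕ ♔ ♗ ♘ ♖│1
  ─────────────────
  a b c d e f g h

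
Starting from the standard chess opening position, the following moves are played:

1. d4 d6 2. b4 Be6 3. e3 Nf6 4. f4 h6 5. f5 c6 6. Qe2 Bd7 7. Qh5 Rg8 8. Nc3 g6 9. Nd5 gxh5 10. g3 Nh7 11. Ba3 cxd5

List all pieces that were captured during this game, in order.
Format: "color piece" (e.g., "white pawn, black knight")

Tracking captures:
  gxh5: captured white queen
  cxd5: captured white knight

white queen, white knight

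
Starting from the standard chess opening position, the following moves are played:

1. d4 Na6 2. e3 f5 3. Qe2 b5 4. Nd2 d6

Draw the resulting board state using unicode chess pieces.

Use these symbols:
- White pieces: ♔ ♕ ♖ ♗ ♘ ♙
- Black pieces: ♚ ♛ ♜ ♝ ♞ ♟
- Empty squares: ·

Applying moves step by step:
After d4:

♜ ♞ ♝ ♛ ♚ ♝ ♞ ♜
♟ ♟ ♟ ♟ ♟ ♟ ♟ ♟
· · · · · · · ·
· · · · · · · ·
· · · ♙ · · · ·
· · · · · · · ·
♙ ♙ ♙ · ♙ ♙ ♙ ♙
♖ ♘ ♗ ♕ ♔ ♗ ♘ ♖


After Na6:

♜ · ♝ ♛ ♚ ♝ ♞ ♜
♟ ♟ ♟ ♟ ♟ ♟ ♟ ♟
♞ · · · · · · ·
· · · · · · · ·
· · · ♙ · · · ·
· · · · · · · ·
♙ ♙ ♙ · ♙ ♙ ♙ ♙
♖ ♘ ♗ ♕ ♔ ♗ ♘ ♖


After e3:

♜ · ♝ ♛ ♚ ♝ ♞ ♜
♟ ♟ ♟ ♟ ♟ ♟ ♟ ♟
♞ · · · · · · ·
· · · · · · · ·
· · · ♙ · · · ·
· · · · ♙ · · ·
♙ ♙ ♙ · · ♙ ♙ ♙
♖ ♘ ♗ ♕ ♔ ♗ ♘ ♖


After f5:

♜ · ♝ ♛ ♚ ♝ ♞ ♜
♟ ♟ ♟ ♟ ♟ · ♟ ♟
♞ · · · · · · ·
· · · · · ♟ · ·
· · · ♙ · · · ·
· · · · ♙ · · ·
♙ ♙ ♙ · · ♙ ♙ ♙
♖ ♘ ♗ ♕ ♔ ♗ ♘ ♖


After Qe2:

♜ · ♝ ♛ ♚ ♝ ♞ ♜
♟ ♟ ♟ ♟ ♟ · ♟ ♟
♞ · · · · · · ·
· · · · · ♟ · ·
· · · ♙ · · · ·
· · · · ♙ · · ·
♙ ♙ ♙ · ♕ ♙ ♙ ♙
♖ ♘ ♗ · ♔ ♗ ♘ ♖


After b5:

♜ · ♝ ♛ ♚ ♝ ♞ ♜
♟ · ♟ ♟ ♟ · ♟ ♟
♞ · · · · · · ·
· ♟ · · · ♟ · ·
· · · ♙ · · · ·
· · · · ♙ · · ·
♙ ♙ ♙ · ♕ ♙ ♙ ♙
♖ ♘ ♗ · ♔ ♗ ♘ ♖


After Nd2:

♜ · ♝ ♛ ♚ ♝ ♞ ♜
♟ · ♟ ♟ ♟ · ♟ ♟
♞ · · · · · · ·
· ♟ · · · ♟ · ·
· · · ♙ · · · ·
· · · · ♙ · · ·
♙ ♙ ♙ ♘ ♕ ♙ ♙ ♙
♖ · ♗ · ♔ ♗ ♘ ♖


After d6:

♜ · ♝ ♛ ♚ ♝ ♞ ♜
♟ · ♟ · ♟ · ♟ ♟
♞ · · ♟ · · · ·
· ♟ · · · ♟ · ·
· · · ♙ · · · ·
· · · · ♙ · · ·
♙ ♙ ♙ ♘ ♕ ♙ ♙ ♙
♖ · ♗ · ♔ ♗ ♘ ♖



  a b c d e f g h
  ─────────────────
8│♜ · ♝ ♛ ♚ ♝ ♞ ♜│8
7│♟ · ♟ · ♟ · ♟ ♟│7
6│♞ · · ♟ · · · ·│6
5│· ♟ · · · ♟ · ·│5
4│· · · ♙ · · · ·│4
3│· · · · ♙ · · ·│3
2│♙ ♙ ♙ ♘ ♕ ♙ ♙ ♙│2
1│♖ · ♗ · ♔ ♗ ♘ ♖│1
  ─────────────────
  a b c d e f g h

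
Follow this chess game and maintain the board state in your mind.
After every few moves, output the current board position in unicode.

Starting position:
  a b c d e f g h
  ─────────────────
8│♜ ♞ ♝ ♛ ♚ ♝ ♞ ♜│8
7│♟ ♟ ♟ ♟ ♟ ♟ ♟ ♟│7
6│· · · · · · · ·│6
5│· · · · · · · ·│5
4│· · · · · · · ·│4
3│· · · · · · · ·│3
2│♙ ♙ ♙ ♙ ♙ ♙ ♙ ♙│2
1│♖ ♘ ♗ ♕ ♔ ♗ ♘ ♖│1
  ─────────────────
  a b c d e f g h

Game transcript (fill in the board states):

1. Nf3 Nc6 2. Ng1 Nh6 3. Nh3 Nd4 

  a b c d e f g h
  ─────────────────
8│♜ · ♝ ♛ ♚ ♝ · ♜│8
7│♟ ♟ ♟ ♟ ♟ ♟ ♟ ♟│7
6│· · · · · · · ♞│6
5│· · · · · · · ·│5
4│· · · ♞ · · · ·│4
3│· · · · · · · ♘│3
2│♙ ♙ ♙ ♙ ♙ ♙ ♙ ♙│2
1│♖ ♘ ♗ ♕ ♔ ♗ · ♖│1
  ─────────────────
  a b c d e f g h

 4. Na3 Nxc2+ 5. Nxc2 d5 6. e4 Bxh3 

  a b c d e f g h
  ─────────────────
8│♜ · · ♛ ♚ ♝ · ♜│8
7│♟ ♟ ♟ · ♟ ♟ ♟ ♟│7
6│· · · · · · · ♞│6
5│· · · ♟ · · · ·│5
4│· · · · ♙ · · ·│4
3│· · · · · · · ♝│3
2│♙ ♙ ♘ ♙ · ♙ ♙ ♙│2
1│♖ · ♗ ♕ ♔ ♗ · ♖│1
  ─────────────────
  a b c d e f g h

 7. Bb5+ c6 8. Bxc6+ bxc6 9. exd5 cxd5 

  a b c d e f g h
  ─────────────────
8│♜ · · ♛ ♚ ♝ · ♜│8
7│♟ · · · ♟ ♟ ♟ ♟│7
6│· · · · · · · ♞│6
5│· · · ♟ · · · ·│5
4│· · · · · · · ·│4
3│· · · · · · · ♝│3
2│♙ ♙ ♘ ♙ · ♙ ♙ ♙│2
1│♖ · ♗ ♕ ♔ · · ♖│1
  ─────────────────
  a b c d e f g h

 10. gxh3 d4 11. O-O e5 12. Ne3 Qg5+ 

  a b c d e f g h
  ─────────────────
8│♜ · · · ♚ ♝ · ♜│8
7│♟ · · · · ♟ ♟ ♟│7
6│· · · · · · · ♞│6
5│· · · · ♟ · ♛ ·│5
4│· · · ♟ · · · ·│4
3│· · · · ♘ · · ♙│3
2│♙ ♙ · ♙ · ♙ · ♙│2
1│♖ · ♗ ♕ · ♖ ♔ ·│1
  ─────────────────
  a b c d e f g h

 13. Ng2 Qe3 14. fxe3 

  a b c d e f g h
  ─────────────────
8│♜ · · · ♚ ♝ · ♜│8
7│♟ · · · · ♟ ♟ ♟│7
6│· · · · · · · ♞│6
5│· · · · ♟ · · ·│5
4│· · · ♟ · · · ·│4
3│· · · · ♙ · · ♙│3
2│♙ ♙ · ♙ · · ♘ ♙│2
1│♖ · ♗ ♕ · ♖ ♔ ·│1
  ─────────────────
  a b c d e f g h
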